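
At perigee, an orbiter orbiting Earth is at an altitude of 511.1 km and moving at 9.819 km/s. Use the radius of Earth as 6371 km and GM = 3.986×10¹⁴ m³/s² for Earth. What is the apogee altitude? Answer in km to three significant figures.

apogee altitude ≈ 27800 km

r_p = 6371 + 511.1 = 6882.1 km = 6.882×10⁶ m.
Specific energy ε = v²/2 − μ/r = -9.712×10⁶ J/kg, so a = −μ/(2ε) = 2.052×10⁷ m.
The apsides satisfy r_p + r_a = 2a, so the apogee radius is 2a − r_p = 3.416×10⁷ m = 34160 km.
Apogee altitude = 34160 − 6371 = 27789 km.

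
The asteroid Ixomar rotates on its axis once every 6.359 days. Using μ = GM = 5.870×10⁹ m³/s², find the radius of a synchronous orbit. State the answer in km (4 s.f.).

T = 6.359 days = 5.494×10⁵ s.
A synchronous orbit has period T, so by Kepler's third law a = (μT²/4π²)^(1/3).
μT²/4π² = 5.870×10⁹ × (5.494×10⁵)² / 39.48 = 4.488×10¹⁹ m³.
a = 3.554×10⁶ m = 3553.8 km.

r_sync ≈ 3554 km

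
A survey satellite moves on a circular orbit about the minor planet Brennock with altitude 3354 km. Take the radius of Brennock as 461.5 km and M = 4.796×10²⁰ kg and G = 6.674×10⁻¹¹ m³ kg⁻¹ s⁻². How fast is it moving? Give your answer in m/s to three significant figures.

v ≈ 91.6 m/s

μ = GM = 6.674×10⁻¹¹ × 4.796×10²⁰ = 3.201×10¹⁰ m³/s².
r = 461.5 + 3354 = 3815.5 km = 3.8155×10⁶ m.
For a circular orbit v = √(μ/r) = √(3.201×10¹⁰ / 3.816×10⁶) = √(8.389×10³) = 91.59 m/s.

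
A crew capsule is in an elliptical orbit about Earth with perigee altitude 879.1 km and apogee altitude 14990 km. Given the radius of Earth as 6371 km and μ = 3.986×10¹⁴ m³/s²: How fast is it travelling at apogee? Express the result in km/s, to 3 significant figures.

r_p = 6371 + 879.1 = 7250.1 km = 7.2501×10⁶ m.
r_a = 6371 + 14990 = 21361 km = 2.1361×10⁷ m.
Semi-major axis a = (r_p + r_a)/2 = 14306 km = 1.431×10⁷ m.
Vis-viva: v² = μ(2/r − 1/a) = 3.986×10¹⁴ × (9.363×10⁻⁸ − 6.990×10⁻⁸) = 9.457×10⁶ m²/s².
v = 3075 m/s = 3.075 km/s.

v ≈ 3.08 km/s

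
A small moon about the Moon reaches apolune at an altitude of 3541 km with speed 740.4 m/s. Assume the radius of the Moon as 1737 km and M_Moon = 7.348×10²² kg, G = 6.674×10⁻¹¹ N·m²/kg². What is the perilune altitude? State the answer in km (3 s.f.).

μ = GM = 6.674×10⁻¹¹ × 7.348×10²² = 4.904×10¹² m³/s².
r_a = 1737 + 3541 = 5278.0 km = 5.278×10⁶ m.
Specific energy ε = v²/2 − μ/r = -6.551×10⁵ J/kg, so a = −μ/(2ε) = 3.743×10⁶ m.
The apsides satisfy r_p + r_a = 2a, so the perilune radius is 2a − r_a = 2.208×10⁶ m = 2208.5 km.
Perilune altitude = 2208.5 − 1737 = 471.49 km.

perilune altitude ≈ 471 km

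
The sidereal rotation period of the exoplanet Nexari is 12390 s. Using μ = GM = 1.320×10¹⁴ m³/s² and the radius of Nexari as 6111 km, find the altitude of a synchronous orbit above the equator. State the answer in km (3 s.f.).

A synchronous orbit has period T, so by Kepler's third law a = (μT²/4π²)^(1/3).
μT²/4π² = 1.320×10¹⁴ × (1.239×10⁴)² / 39.48 = 5.133×10²⁰ m³.
a = 8.007×10⁶ m = 8006.7 km.
Altitude h = a − R = 8006.7 − 6111 = 1895.7 km.

h_sync ≈ 1900 km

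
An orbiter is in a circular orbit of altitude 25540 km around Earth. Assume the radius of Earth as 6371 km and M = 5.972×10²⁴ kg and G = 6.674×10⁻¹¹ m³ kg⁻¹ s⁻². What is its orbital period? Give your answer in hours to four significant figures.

μ = GM = 6.674×10⁻¹¹ × 5.972×10²⁴ = 3.986×10¹⁴ m³/s².
r = 6371 + 25540 = 31911 km = 3.1911×10⁷ m.
Kepler's third law: T = 2π√(r³/μ) = 2π√((3.191×10⁷)³ / 3.986×10¹⁴).
r³/μ = 8.153×10⁷ s², so T = 2π × 9.029×10³ = 5.673×10⁴ s.
Converting: 5.673×10⁴ s ÷ 3600 = 15.76 hours.

T ≈ 15.76 hours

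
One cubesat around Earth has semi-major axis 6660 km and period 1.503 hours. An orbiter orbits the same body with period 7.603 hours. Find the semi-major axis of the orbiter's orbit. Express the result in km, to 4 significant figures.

Kepler's third law: a³ ∝ T², so a₂ = a₁ (T₂/T₁)^(2/3).
T₂/T₁ = 5.059, (T₂/T₁)^(2/3) = 2.947.
a₂ = 6660 × 2.947 = 19630 km.

a₂ ≈ 19630 km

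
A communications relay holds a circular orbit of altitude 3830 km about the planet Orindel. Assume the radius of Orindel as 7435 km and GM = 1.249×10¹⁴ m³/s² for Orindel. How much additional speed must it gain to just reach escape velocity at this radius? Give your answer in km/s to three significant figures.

r = 7435 + 3830 = 11265 km = 1.1265×10⁷ m.
Circular speed v_c = √(μ/r) = 3330 m/s.
Escape speed v_esc = √(2μ/r) = √2 × v_c = 4709 m/s.
Δv = v_esc − v_c = 1379 m/s = 1.379 km/s.

Δv ≈ 1.38 km/s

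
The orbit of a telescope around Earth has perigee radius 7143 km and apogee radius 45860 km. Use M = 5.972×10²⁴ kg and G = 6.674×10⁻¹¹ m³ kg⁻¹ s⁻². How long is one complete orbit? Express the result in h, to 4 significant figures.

μ = GM = 6.674×10⁻¹¹ × 5.972×10²⁴ = 3.986×10¹⁴ m³/s².
Semi-major axis a = (r_p + r_a)/2 = (7143.0 + 45860)/2 = 26502 km = 2.650×10⁷ m.
By Kepler's third law T = 2π√(a³/μ) = 2π × 6.834×10³ = 4.294×10⁴ s.
= 11.93 h.

T ≈ 11.93 h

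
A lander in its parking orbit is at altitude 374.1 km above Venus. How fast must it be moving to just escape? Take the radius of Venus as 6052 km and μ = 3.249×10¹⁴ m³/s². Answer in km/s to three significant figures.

r = 6052 + 374.1 = 6426.1 km = 6.4261×10⁶ m.
Escape speed v_esc = √(2μ/r) = √(2 × 3.249×10¹⁴ / 6.426×10⁶) = √(1.011×10⁸) = 10060 m/s.
= 10.06 km/s.

v_esc ≈ 10.1 km/s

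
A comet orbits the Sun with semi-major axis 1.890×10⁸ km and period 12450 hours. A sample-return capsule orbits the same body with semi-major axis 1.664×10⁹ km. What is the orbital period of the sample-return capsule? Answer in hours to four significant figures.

T₂ ≈ 3.252×10⁵ hours

Kepler's third law: T² ∝ a³, so T₂ = T₁ (a₂/a₁)^(3/2).
a₂/a₁ = 8.804, (a₂/a₁)^(3/2) = 26.12.
T₂ = 12450 × 26.12 = 3.252×10⁵ hours.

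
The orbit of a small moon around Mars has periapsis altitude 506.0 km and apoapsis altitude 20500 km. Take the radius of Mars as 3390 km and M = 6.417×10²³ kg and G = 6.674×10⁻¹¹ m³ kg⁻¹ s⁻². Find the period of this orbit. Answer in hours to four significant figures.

μ = GM = 6.674×10⁻¹¹ × 6.417×10²³ = 4.283×10¹³ m³/s².
r_p = 3390 + 506.0 = 3896.0 km = 3.8960×10⁶ m.
r_a = 3390 + 20500 = 23890 km = 2.3890×10⁷ m.
Semi-major axis a = (r_p + r_a)/2 = (3896.0 + 23890)/2 = 13893 km = 1.389×10⁷ m.
By Kepler's third law T = 2π√(a³/μ) = 2π × 7.913×10³ = 4.972×10⁴ s.
= 13.81 hours.

T ≈ 13.81 hours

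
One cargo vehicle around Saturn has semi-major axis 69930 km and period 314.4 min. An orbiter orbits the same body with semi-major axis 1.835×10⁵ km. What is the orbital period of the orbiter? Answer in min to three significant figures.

T₂ ≈ 1340 min

Kepler's third law: T² ∝ a³, so T₂ = T₁ (a₂/a₁)^(3/2).
a₂/a₁ = 2.624, (a₂/a₁)^(3/2) = 4.251.
T₂ = 314.4 × 4.251 = 1336 min.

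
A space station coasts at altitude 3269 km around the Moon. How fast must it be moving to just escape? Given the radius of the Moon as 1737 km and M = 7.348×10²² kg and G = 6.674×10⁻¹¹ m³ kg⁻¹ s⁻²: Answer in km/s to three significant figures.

μ = GM = 6.674×10⁻¹¹ × 7.348×10²² = 4.904×10¹² m³/s².
r = 1737 + 3269 = 5006.0 km = 5.0060×10⁶ m.
Escape speed v_esc = √(2μ/r) = √(2 × 4.904×10¹² / 5.006×10⁶) = √(1.959×10⁶) = 1400 m/s.
= 1.400 km/s.

v_esc ≈ 1.40 km/s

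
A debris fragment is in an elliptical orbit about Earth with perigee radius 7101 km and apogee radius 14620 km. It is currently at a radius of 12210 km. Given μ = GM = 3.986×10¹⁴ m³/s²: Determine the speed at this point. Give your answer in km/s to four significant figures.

Semi-major axis a = (r_p + r_a)/2 = 10860 km = 1.086×10⁷ m.
Vis-viva: v² = μ(2/r − 1/a) = 3.986×10¹⁴ × (1.638×10⁻⁷ − 9.208×10⁻⁸) = 2.859×10⁷ m²/s².
v = 5347 m/s = 5.347 km/s.

v ≈ 5.347 km/s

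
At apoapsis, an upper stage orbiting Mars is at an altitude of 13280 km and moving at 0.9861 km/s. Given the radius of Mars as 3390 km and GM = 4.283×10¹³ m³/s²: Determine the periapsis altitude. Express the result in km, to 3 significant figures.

r_a = 3390 + 13280 = 16670 km = 1.667×10⁷ m.
Specific energy ε = v²/2 − μ/r = -2.083×10⁶ J/kg, so a = −μ/(2ε) = 1.028×10⁷ m.
The apsides satisfy r_p + r_a = 2a, so the periapsis radius is 2a − r_a = 3.891×10⁶ m = 3890.8 km.
Periapsis altitude = 3890.8 − 3390 = 500.81 km.

periapsis altitude ≈ 501 km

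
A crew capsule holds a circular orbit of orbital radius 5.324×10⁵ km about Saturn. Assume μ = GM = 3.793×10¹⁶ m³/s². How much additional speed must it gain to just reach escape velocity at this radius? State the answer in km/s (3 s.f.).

Δv ≈ 3.50 km/s

r = 5.324×10⁵ km = 5.324×10⁸ m.
Circular speed v_c = √(μ/r) = 8441 m/s.
Escape speed v_esc = √(2μ/r) = √2 × v_c = 11940 m/s.
Δv = v_esc − v_c = 3496 m/s = 3.496 km/s.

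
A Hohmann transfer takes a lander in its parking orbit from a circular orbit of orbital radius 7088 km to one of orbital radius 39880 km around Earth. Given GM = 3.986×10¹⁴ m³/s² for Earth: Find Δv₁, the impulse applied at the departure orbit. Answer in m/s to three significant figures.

Δv ≈ 2270 m/s

r₁ = 7088 km = 7.088×10⁶ m.
r₂ = 39880 km = 3.988×10⁷ m.
Transfer ellipse a_t = (r₁ + r₂)/2 = 2.348×10⁷ m.
At r₁: circular v_c1 = √(μ/r₁) = 7499 m/s; transfer-perigee v_p = √[μ(2/r₁ − 1/a_t)] = 9772 m/s.
Δv₁ = v_p − v_c1 = 2273 m/s.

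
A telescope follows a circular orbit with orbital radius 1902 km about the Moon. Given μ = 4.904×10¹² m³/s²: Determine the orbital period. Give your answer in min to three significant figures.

T ≈ 124 min

r = 1902 km = 1.902×10⁶ m.
Kepler's third law: T = 2π√(r³/μ) = 2π√((1.902×10⁶)³ / 4.904×10¹²).
r³/μ = 1.403×10⁶ s², so T = 2π × 1.185×10³ = 7.443×10³ s.
Converting: 7.443×10³ s ÷ 60.00 = 124.0 min.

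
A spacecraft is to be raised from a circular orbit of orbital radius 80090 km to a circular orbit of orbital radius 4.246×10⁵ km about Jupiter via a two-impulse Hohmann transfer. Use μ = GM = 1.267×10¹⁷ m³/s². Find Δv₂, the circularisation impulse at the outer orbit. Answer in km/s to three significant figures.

r₁ = 80090 km = 8.009×10⁷ m.
r₂ = 4.246×10⁵ km = 4.246×10⁸ m.
Transfer ellipse a_t = (r₁ + r₂)/2 = 2.523×10⁸ m.
At r₁: circular v_c1 = √(μ/r₁) = 39770 m/s; transfer-perijove v_p = √[μ(2/r₁ − 1/a_t)] = 51590 m/s.
At r₂: circular v_c2 = √(μ/r₂) = 17270 m/s; transfer-apojove v_a = √[μ(2/r₂ − 1/a_t)] = 9732 m/s.
Δv₂ = v_c2 − v_a = 7542 m/s.
= 7.542 km/s.

Δv ≈ 7.54 km/s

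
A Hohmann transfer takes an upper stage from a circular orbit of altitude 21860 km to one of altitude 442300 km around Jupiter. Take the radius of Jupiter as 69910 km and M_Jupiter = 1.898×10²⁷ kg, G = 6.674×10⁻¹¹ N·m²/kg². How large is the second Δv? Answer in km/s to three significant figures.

Δv ≈ 7.06 km/s

μ = GM = 6.674×10⁻¹¹ × 1.898×10²⁷ = 1.267×10¹⁷ m³/s².
r₁ = 69910 + 21860 = 91770 km = 9.1770×10⁷ m.
r₂ = 69910 + 442300 = 512210 km = 5.1221×10⁸ m.
Transfer ellipse a_t = (r₁ + r₂)/2 = 3.020×10⁸ m.
At r₁: circular v_c1 = √(μ/r₁) = 37150 m/s; transfer-perijove v_p = √[μ(2/r₁ − 1/a_t)] = 48390 m/s.
At r₂: circular v_c2 = √(μ/r₂) = 15730 m/s; transfer-apojove v_a = √[μ(2/r₂ − 1/a_t)] = 8669 m/s.
Δv₂ = v_c2 − v_a = 7057 m/s.
= 7.057 km/s.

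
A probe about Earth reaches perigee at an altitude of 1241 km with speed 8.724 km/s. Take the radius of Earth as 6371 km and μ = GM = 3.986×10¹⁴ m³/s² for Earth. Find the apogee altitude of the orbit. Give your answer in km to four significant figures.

r_p = 6371 + 1241 = 7612.0 km = 7.612×10⁶ m.
Specific energy ε = v²/2 − μ/r = -1.431×10⁷ J/kg, so a = −μ/(2ε) = 1.393×10⁷ m.
The apsides satisfy r_p + r_a = 2a, so the apogee radius is 2a − r_p = 2.024×10⁷ m = 20241 km.
Apogee altitude = 20241 − 6371 = 13870 km.

apogee altitude ≈ 13870 km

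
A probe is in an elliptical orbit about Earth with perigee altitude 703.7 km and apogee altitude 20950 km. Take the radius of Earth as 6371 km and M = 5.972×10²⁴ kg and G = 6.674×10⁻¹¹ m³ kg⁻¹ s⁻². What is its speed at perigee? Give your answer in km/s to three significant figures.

v ≈ 9.46 km/s

μ = GM = 6.674×10⁻¹¹ × 5.972×10²⁴ = 3.986×10¹⁴ m³/s².
r_p = 6371 + 703.7 = 7074.7 km = 7.0747×10⁶ m.
r_a = 6371 + 20950 = 27321 km = 2.7321×10⁷ m.
Semi-major axis a = (r_p + r_a)/2 = 17198 km = 1.720×10⁷ m.
Vis-viva: v² = μ(2/r − 1/a) = 3.986×10¹⁴ × (2.827×10⁻⁷ − 5.815×10⁻⁸) = 8.950×10⁷ m²/s².
v = 9460 m/s = 9.460 km/s.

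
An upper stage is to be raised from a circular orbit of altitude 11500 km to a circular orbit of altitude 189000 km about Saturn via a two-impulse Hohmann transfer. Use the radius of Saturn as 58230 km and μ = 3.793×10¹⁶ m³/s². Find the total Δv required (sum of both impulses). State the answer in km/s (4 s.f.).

Δv_total ≈ 9.978 km/s

r₁ = 58230 + 11500 = 69730 km = 6.9730×10⁷ m.
r₂ = 58230 + 189000 = 247230 km = 2.4723×10⁸ m.
Transfer ellipse a_t = (r₁ + r₂)/2 = 1.585×10⁸ m.
At r₁: circular v_c1 = √(μ/r₁) = 23320 m/s; transfer-perikrone v_p = √[μ(2/r₁ − 1/a_t)] = 29130 m/s.
Δv₁ = v_p − v_c1 = 5807 m/s.
At r₂: circular v_c2 = √(μ/r₂) = 12390 m/s; transfer-apokrone v_a = √[μ(2/r₂ − 1/a_t)] = 8216 m/s.
Δv₂ = v_c2 − v_a = 4170 m/s.
Total Δv = Δv₁ + Δv₂ = 9978 m/s = 9.978 km/s.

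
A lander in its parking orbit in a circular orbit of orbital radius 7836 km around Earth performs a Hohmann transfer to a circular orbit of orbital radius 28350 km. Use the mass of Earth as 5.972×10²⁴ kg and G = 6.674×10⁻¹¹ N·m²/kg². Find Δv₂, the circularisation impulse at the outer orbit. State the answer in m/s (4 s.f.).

μ = GM = 6.674×10⁻¹¹ × 5.972×10²⁴ = 3.986×10¹⁴ m³/s².
r₁ = 7836 km = 7.836×10⁶ m.
r₂ = 28350 km = 2.835×10⁷ m.
Transfer ellipse a_t = (r₁ + r₂)/2 = 1.809×10⁷ m.
At r₁: circular v_c1 = √(μ/r₁) = 7132 m/s; transfer-perigee v_p = √[μ(2/r₁ − 1/a_t)] = 8927 m/s.
At r₂: circular v_c2 = √(μ/r₂) = 3750 m/s; transfer-apogee v_a = √[μ(2/r₂ − 1/a_t)] = 2468 m/s.
Δv₂ = v_c2 − v_a = 1282 m/s.

Δv ≈ 1282 m/s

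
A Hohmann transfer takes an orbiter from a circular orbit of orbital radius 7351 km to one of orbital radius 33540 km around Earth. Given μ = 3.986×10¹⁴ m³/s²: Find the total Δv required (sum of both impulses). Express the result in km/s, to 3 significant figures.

Δv_total ≈ 3.45 km/s

r₁ = 7351 km = 7.351×10⁶ m.
r₂ = 33540 km = 3.354×10⁷ m.
Transfer ellipse a_t = (r₁ + r₂)/2 = 2.045×10⁷ m.
At r₁: circular v_c1 = √(μ/r₁) = 7364 m/s; transfer-perigee v_p = √[μ(2/r₁ − 1/a_t)] = 9431 m/s.
Δv₁ = v_p − v_c1 = 2068 m/s.
At r₂: circular v_c2 = √(μ/r₂) = 3447 m/s; transfer-apogee v_a = √[μ(2/r₂ − 1/a_t)] = 2067 m/s.
Δv₂ = v_c2 − v_a = 1380 m/s.
Total Δv = Δv₁ + Δv₂ = 3448 m/s = 3.448 km/s.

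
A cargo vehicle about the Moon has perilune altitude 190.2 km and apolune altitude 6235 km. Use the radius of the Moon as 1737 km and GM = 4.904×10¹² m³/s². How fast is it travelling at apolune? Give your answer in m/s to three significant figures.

r_p = 1737 + 190.2 = 1927.2 km = 1.9272×10⁶ m.
r_a = 1737 + 6235 = 7972.0 km = 7.9720×10⁶ m.
Semi-major axis a = (r_p + r_a)/2 = 4949.6 km = 4.950×10⁶ m.
Vis-viva: v² = μ(2/r − 1/a) = 4.904×10¹² × (2.509×10⁻⁷ − 2.020×10⁻⁷) = 2.395×10⁵ m²/s².
v = 489.4 m/s.

v ≈ 489 m/s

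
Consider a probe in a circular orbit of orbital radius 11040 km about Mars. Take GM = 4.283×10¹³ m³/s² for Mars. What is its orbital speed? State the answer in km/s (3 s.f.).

v ≈ 1.97 km/s

r = 11040 km = 1.104×10⁷ m.
For a circular orbit v = √(μ/r) = √(4.283×10¹³ / 1.104×10⁷) = √(3.880×10⁶) = 1970 m/s.
That is 1.970 km/s.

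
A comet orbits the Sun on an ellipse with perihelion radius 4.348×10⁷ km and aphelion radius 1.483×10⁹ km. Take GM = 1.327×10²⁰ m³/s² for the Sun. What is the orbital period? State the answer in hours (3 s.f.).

Semi-major axis a = (r_p + r_a)/2 = (4.3480×10⁷ + 1.4830×10⁹)/2 = 7.6324×10⁸ km = 7.632×10¹¹ m.
By Kepler's third law T = 2π√(a³/μ) = 2π × 5.788×10⁷ = 3.637×10⁸ s.
= 1.010×10⁵ hours.

T ≈ 101000 hours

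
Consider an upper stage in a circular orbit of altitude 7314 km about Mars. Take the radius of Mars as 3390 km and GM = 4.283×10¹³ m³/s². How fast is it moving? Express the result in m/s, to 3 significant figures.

v ≈ 2000 m/s

r = 3390 + 7314 = 10704 km = 1.0704×10⁷ m.
For a circular orbit v = √(μ/r) = √(4.283×10¹³ / 1.070×10⁷) = √(4.001×10⁶) = 2000 m/s.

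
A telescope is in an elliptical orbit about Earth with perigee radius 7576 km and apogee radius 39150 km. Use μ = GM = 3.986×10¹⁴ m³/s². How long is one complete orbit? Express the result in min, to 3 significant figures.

T ≈ 592 min

Semi-major axis a = (r_p + r_a)/2 = (7576.0 + 39150)/2 = 23363 km = 2.336×10⁷ m.
By Kepler's third law T = 2π√(a³/μ) = 2π × 5.656×10³ = 3.554×10⁴ s.
= 592.3 min.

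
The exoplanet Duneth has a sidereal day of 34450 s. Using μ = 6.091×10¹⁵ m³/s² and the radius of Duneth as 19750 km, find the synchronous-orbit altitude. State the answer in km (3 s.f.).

h_sync ≈ 37000 km

A synchronous orbit has period T, so by Kepler's third law a = (μT²/4π²)^(1/3).
μT²/4π² = 6.091×10¹⁵ × (3.445×10⁴)² / 39.48 = 1.831×10²³ m³.
a = 5.679×10⁷ m = 56785 km.
Altitude h = a − R = 56785 − 19750 = 37035 km.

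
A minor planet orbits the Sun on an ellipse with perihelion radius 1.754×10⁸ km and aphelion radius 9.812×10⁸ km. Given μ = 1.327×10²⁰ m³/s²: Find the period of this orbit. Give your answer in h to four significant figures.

Semi-major axis a = (r_p + r_a)/2 = (1.7540×10⁸ + 9.8120×10⁸)/2 = 5.7830×10⁸ km = 5.783×10¹¹ m.
By Kepler's third law T = 2π√(a³/μ) = 2π × 3.818×10⁷ = 2.399×10⁸ s.
= 66630 h.

T ≈ 66630 h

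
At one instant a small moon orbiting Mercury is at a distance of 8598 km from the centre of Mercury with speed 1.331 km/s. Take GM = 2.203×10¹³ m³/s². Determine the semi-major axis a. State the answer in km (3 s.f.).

a ≈ 6570 km

r = 8.598×10⁶ m.
Vis-viva rearranged: 1/a = 2/r − v²/μ = 2.326×10⁻⁷ − 8.042×10⁻⁸ = 1.522×10⁻⁷ m⁻¹.
a = 6.570×10⁶ m = 6570.5 km.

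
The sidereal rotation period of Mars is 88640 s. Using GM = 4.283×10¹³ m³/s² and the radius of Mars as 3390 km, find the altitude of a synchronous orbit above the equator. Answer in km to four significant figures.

A synchronous orbit has period T, so by Kepler's third law a = (μT²/4π²)^(1/3).
μT²/4π² = 4.283×10¹³ × (8.864×10⁴)² / 39.48 = 8.524×10²¹ m³.
a = 2.043×10⁷ m = 20428 km.
Altitude h = a − R = 20428 − 3390 = 17038 km.

h_sync ≈ 17040 km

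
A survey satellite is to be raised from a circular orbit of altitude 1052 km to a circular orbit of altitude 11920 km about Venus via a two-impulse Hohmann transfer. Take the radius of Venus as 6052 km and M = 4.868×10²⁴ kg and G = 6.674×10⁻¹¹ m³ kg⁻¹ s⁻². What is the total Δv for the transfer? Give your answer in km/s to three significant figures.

μ = GM = 6.674×10⁻¹¹ × 4.868×10²⁴ = 3.249×10¹⁴ m³/s².
r₁ = 6052 + 1052 = 7104.0 km = 7.1040×10⁶ m.
r₂ = 6052 + 11920 = 17972 km = 1.7972×10⁷ m.
Transfer ellipse a_t = (r₁ + r₂)/2 = 1.254×10⁷ m.
At r₁: circular v_c1 = √(μ/r₁) = 6763 m/s; transfer-periapsis v_p = √[μ(2/r₁ − 1/a_t)] = 8097 m/s.
Δv₁ = v_p − v_c1 = 1334 m/s.
At r₂: circular v_c2 = √(μ/r₂) = 4252 m/s; transfer-apoapsis v_a = √[μ(2/r₂ − 1/a_t)] = 3200 m/s.
Δv₂ = v_c2 − v_a = 1051 m/s.
Total Δv = Δv₁ + Δv₂ = 2385 m/s = 2.385 km/s.

Δv_total ≈ 2.39 km/s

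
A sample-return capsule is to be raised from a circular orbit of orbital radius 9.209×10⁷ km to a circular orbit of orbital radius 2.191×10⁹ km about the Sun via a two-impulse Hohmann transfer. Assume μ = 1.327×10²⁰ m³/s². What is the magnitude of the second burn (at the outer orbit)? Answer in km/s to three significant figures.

Δv ≈ 5.57 km/s

r₁ = 9.209×10⁷ km = 9.209×10¹⁰ m.
r₂ = 2.191×10⁹ km = 2.191×10¹² m.
Transfer ellipse a_t = (r₁ + r₂)/2 = 1.142×10¹² m.
At r₁: circular v_c1 = √(μ/r₁) = 37960 m/s; transfer-perihelion v_p = √[μ(2/r₁ − 1/a_t)] = 52590 m/s.
At r₂: circular v_c2 = √(μ/r₂) = 7782 m/s; transfer-aphelion v_a = √[μ(2/r₂ − 1/a_t)] = 2210 m/s.
Δv₂ = v_c2 − v_a = 5572 m/s.
= 5.572 km/s.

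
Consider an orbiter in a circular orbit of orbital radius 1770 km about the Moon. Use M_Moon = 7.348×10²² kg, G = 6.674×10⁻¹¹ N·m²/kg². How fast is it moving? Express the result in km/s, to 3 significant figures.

μ = GM = 6.674×10⁻¹¹ × 7.348×10²² = 4.904×10¹² m³/s².
r = 1770 km = 1.770×10⁶ m.
For a circular orbit v = √(μ/r) = √(4.904×10¹² / 1.770×10⁶) = √(2.771×10⁶) = 1665 m/s.
That is 1.665 km/s.

v ≈ 1.66 km/s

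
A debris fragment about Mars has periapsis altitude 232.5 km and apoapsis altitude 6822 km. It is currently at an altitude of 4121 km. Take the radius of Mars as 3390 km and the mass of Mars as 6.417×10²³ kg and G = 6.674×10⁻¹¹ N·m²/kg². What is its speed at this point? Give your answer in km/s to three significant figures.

μ = GM = 6.674×10⁻¹¹ × 6.417×10²³ = 4.283×10¹³ m³/s².
r_p = 3390 + 232.5 = 3622.5 km = 3.6225×10⁶ m.
r_a = 3390 + 6822 = 10212 km = 1.0212×10⁷ m.
r = 3390 + 4121 = 7511.0 km = 7.511×10⁶ m.
Semi-major axis a = (r_p + r_a)/2 = 6917.2 km = 6.917×10⁶ m.
Vis-viva: v² = μ(2/r − 1/a) = 4.283×10¹³ × (2.663×10⁻⁷ − 1.446×10⁻⁷) = 5.212×10⁶ m²/s².
v = 2283 m/s = 2.283 km/s.

v ≈ 2.28 km/s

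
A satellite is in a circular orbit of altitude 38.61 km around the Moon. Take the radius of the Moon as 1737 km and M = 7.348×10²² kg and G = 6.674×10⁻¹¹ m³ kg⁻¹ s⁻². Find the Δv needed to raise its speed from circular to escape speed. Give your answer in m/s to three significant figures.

Δv ≈ 688 m/s

μ = GM = 6.674×10⁻¹¹ × 7.348×10²² = 4.904×10¹² m³/s².
r = 1737 + 38.61 = 1775.6 km = 1.7756×10⁶ m.
Circular speed v_c = √(μ/r) = 1662 m/s.
Escape speed v_esc = √(2μ/r) = √2 × v_c = 2350 m/s.
Δv = v_esc − v_c = 688.4 m/s.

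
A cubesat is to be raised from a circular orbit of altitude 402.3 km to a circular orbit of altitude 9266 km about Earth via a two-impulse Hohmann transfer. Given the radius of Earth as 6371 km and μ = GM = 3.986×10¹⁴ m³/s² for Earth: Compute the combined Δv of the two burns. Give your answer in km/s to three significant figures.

r₁ = 6371 + 402.3 = 6773.3 km = 6.7733×10⁶ m.
r₂ = 6371 + 9266 = 15637 km = 1.5637×10⁷ m.
Transfer ellipse a_t = (r₁ + r₂)/2 = 1.121×10⁷ m.
At r₁: circular v_c1 = √(μ/r₁) = 7671 m/s; transfer-perigee v_p = √[μ(2/r₁ − 1/a_t)] = 9062 m/s.
Δv₁ = v_p − v_c1 = 1391 m/s.
At r₂: circular v_c2 = √(μ/r₂) = 5049 m/s; transfer-apogee v_a = √[μ(2/r₂ − 1/a_t)] = 3925 m/s.
Δv₂ = v_c2 − v_a = 1123 m/s.
Total Δv = Δv₁ + Δv₂ = 2514 m/s = 2.514 km/s.

Δv_total ≈ 2.51 km/s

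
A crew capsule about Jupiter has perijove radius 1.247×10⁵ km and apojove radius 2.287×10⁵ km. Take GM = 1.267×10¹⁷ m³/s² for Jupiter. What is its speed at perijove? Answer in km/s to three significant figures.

Semi-major axis a = (r_p + r_a)/2 = 1.7670×10⁵ km = 1.767×10⁸ m.
Vis-viva: v² = μ(2/r − 1/a) = 1.267×10¹⁷ × (1.604×10⁻⁸ − 5.659×10⁻⁹) = 1.315×10⁹ m²/s².
v = 36260 m/s = 36.26 km/s.

v ≈ 36.3 km/s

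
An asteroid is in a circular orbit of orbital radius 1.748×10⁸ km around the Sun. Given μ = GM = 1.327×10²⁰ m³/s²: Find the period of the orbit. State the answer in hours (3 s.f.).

T ≈ 11100 hours

r = 1.748×10⁸ km = 1.748×10¹¹ m.
Kepler's third law: T = 2π√(r³/μ) = 2π√((1.748×10¹¹)³ / 1.327×10²⁰).
r³/μ = 4.025×10¹³ s², so T = 2π × 6.344×10⁶ = 3.986×10⁷ s.
Converting: 3.986×10⁷ s ÷ 3600 = 11070 hours.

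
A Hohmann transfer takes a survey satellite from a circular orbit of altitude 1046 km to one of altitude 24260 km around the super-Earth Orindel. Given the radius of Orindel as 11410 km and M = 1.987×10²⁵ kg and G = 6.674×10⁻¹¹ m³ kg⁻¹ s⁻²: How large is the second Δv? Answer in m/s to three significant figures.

μ = GM = 6.674×10⁻¹¹ × 1.987×10²⁵ = 1.326×10¹⁵ m³/s².
r₁ = 11410 + 1046 = 12456 km = 1.2456×10⁷ m.
r₂ = 11410 + 24260 = 35670 km = 3.5670×10⁷ m.
Transfer ellipse a_t = (r₁ + r₂)/2 = 2.406×10⁷ m.
At r₁: circular v_c1 = √(μ/r₁) = 10320 m/s; transfer-periapsis v_p = √[μ(2/r₁ − 1/a_t)] = 12560 m/s.
At r₂: circular v_c2 = √(μ/r₂) = 6097 m/s; transfer-apoapsis v_a = √[μ(2/r₂ − 1/a_t)] = 4387 m/s.
Δv₂ = v_c2 − v_a = 1710 m/s.

Δv ≈ 1710 m/s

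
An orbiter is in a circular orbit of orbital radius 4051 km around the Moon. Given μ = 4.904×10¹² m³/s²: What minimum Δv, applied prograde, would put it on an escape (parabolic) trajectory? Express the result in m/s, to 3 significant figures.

Δv ≈ 456 m/s

r = 4051 km = 4.051×10⁶ m.
Circular speed v_c = √(μ/r) = 1100 m/s.
Escape speed v_esc = √(2μ/r) = √2 × v_c = 1556 m/s.
Δv = v_esc − v_c = 455.7 m/s.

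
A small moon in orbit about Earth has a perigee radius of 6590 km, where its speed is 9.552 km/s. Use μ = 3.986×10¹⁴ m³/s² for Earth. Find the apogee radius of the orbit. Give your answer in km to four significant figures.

apogee radius ≈ 20220 km

r_p = 6.590×10⁶ m.
Specific energy ε = v²/2 − μ/r = -1.487×10⁷ J/kg, so a = −μ/(2ε) = 1.341×10⁷ m.
The apsides satisfy r_p + r_a = 2a, so the apogee radius is 2a − r_p = 2.022×10⁷ m = 20224 km.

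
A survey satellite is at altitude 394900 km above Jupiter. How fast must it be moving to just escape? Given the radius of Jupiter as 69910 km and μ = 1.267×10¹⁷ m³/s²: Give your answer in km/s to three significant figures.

v_esc ≈ 23.3 km/s

r = 69910 + 394900 = 464810 km = 4.6481×10⁸ m.
Escape speed v_esc = √(2μ/r) = √(2 × 1.267×10¹⁷ / 4.648×10⁸) = √(5.452×10⁸) = 23350 m/s.
= 23.35 km/s.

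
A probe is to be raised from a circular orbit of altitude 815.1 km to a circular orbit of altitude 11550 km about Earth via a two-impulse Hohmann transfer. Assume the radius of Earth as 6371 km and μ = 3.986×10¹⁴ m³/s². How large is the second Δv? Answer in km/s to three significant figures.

Δv ≈ 1.15 km/s

r₁ = 6371 + 815.1 = 7186.1 km = 7.1861×10⁶ m.
r₂ = 6371 + 11550 = 17921 km = 1.7921×10⁷ m.
Transfer ellipse a_t = (r₁ + r₂)/2 = 1.255×10⁷ m.
At r₁: circular v_c1 = √(μ/r₁) = 7448 m/s; transfer-perigee v_p = √[μ(2/r₁ − 1/a_t)] = 8899 m/s.
At r₂: circular v_c2 = √(μ/r₂) = 4716 m/s; transfer-apogee v_a = √[μ(2/r₂ − 1/a_t)] = 3568 m/s.
Δv₂ = v_c2 − v_a = 1148 m/s.
= 1.148 km/s.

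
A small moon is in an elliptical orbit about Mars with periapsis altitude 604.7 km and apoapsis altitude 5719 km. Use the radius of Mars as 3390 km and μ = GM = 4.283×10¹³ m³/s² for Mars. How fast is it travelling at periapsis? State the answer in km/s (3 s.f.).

r_p = 3390 + 604.7 = 3994.7 km = 3.9947×10⁶ m.
r_a = 3390 + 5719 = 9109.0 km = 9.1090×10⁶ m.
Semi-major axis a = (r_p + r_a)/2 = 6551.9 km = 6.552×10⁶ m.
Vis-viva: v² = μ(2/r − 1/a) = 4.283×10¹³ × (5.007×10⁻⁷ − 1.526×10⁻⁷) = 1.491×10⁷ m²/s².
v = 3861 m/s = 3.861 km/s.

v ≈ 3.86 km/s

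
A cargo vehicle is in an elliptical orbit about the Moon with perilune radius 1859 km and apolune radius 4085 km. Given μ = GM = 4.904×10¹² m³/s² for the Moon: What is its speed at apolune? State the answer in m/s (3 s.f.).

v ≈ 867 m/s

Semi-major axis a = (r_p + r_a)/2 = 2972.0 km = 2.972×10⁶ m.
Vis-viva: v² = μ(2/r − 1/a) = 4.904×10¹² × (4.896×10⁻⁷ − 3.365×10⁻⁷) = 7.509×10⁵ m²/s².
v = 866.6 m/s.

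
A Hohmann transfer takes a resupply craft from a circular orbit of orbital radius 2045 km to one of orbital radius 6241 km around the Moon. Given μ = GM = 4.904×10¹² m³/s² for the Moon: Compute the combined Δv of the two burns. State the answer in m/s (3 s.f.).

Δv_total ≈ 616 m/s

r₁ = 2045 km = 2.045×10⁶ m.
r₂ = 6241 km = 6.241×10⁶ m.
Transfer ellipse a_t = (r₁ + r₂)/2 = 4.143×10⁶ m.
At r₁: circular v_c1 = √(μ/r₁) = 1549 m/s; transfer-perilune v_p = √[μ(2/r₁ − 1/a_t)] = 1901 m/s.
Δv₁ = v_p − v_c1 = 352.1 m/s.
At r₂: circular v_c2 = √(μ/r₂) = 886.4 m/s; transfer-apolune v_a = √[μ(2/r₂ − 1/a_t)] = 622.8 m/s.
Δv₂ = v_c2 − v_a = 263.7 m/s.
Total Δv = Δv₁ + Δv₂ = 615.7 m/s.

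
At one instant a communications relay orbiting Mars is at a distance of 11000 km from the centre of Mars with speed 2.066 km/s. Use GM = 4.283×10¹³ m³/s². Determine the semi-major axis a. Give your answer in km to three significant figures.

r = 1.100×10⁷ m.
Specific orbital energy ε = v²/2 − μ/r = (2066)²/2 − 4.283×10¹³/1.100×10⁷ = -1.759×10⁶ J/kg.
Since ε = −μ/(2a), a = −μ/(2ε) = 1.217×10⁷ m = 12171 km.

a ≈ 12200 km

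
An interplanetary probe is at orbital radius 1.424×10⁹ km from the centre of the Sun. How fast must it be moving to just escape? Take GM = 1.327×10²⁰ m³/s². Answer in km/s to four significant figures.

v_esc ≈ 13.65 km/s

r = 1.424×10⁹ km = 1.424×10¹² m.
Escape speed v_esc = √(2μ/r) = √(2 × 1.327×10²⁰ / 1.424×10¹²) = √(1.864×10⁸) = 13650 m/s.
= 13.65 km/s.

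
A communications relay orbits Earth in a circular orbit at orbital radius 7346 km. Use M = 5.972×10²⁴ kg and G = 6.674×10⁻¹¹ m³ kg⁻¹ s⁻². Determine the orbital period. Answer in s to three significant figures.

μ = GM = 6.674×10⁻¹¹ × 5.972×10²⁴ = 3.986×10¹⁴ m³/s².
r = 7346 km = 7.346×10⁶ m.
Kepler's third law: T = 2π√(r³/μ) = 2π√((7.346×10⁶)³ / 3.986×10¹⁴).
r³/μ = 9.946×10⁵ s², so T = 2π × 9.973×10² = 6.266×10³ s.

T ≈ 6270 s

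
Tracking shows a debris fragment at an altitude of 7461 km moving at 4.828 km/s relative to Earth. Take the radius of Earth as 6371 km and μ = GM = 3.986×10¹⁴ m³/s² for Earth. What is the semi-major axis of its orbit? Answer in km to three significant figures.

r = 6371 + 7461 = 13832 km = 1.383×10⁷ m.
Specific orbital energy ε = v²/2 − μ/r = (4828)²/2 − 3.986×10¹⁴/1.383×10⁷ = -1.716×10⁷ J/kg.
Since ε = −μ/(2a), a = −μ/(2ε) = 1.161×10⁷ m = 11613 km.

a ≈ 11600 km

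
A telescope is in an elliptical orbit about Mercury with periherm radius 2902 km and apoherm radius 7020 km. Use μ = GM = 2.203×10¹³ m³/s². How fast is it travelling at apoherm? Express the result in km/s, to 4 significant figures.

v ≈ 1.355 km/s

Semi-major axis a = (r_p + r_a)/2 = 4961.0 km = 4.961×10⁶ m.
Vis-viva: v² = μ(2/r − 1/a) = 2.203×10¹³ × (2.849×10⁻⁷ − 2.016×10⁻⁷) = 1.836×10⁶ m²/s².
v = 1355 m/s = 1.355 km/s.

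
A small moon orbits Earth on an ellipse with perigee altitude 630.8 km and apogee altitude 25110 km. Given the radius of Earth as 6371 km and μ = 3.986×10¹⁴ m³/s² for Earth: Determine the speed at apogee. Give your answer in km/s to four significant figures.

v ≈ 2.147 km/s

r_p = 6371 + 630.8 = 7001.8 km = 7.0018×10⁶ m.
r_a = 6371 + 25110 = 31481 km = 3.1481×10⁷ m.
Semi-major axis a = (r_p + r_a)/2 = 19241 km = 1.924×10⁷ m.
Vis-viva: v² = μ(2/r − 1/a) = 3.986×10¹⁴ × (6.353×10⁻⁸ − 5.197×10⁻⁸) = 4.607×10⁶ m²/s².
v = 2147 m/s = 2.147 km/s.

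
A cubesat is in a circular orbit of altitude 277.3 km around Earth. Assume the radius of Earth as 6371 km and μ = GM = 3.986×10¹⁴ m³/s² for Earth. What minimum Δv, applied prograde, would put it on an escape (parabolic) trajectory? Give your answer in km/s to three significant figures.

Δv ≈ 3.21 km/s

r = 6371 + 277.3 = 6648.3 km = 6.6483×10⁶ m.
Circular speed v_c = √(μ/r) = 7743 m/s.
Escape speed v_esc = √(2μ/r) = √2 × v_c = 10950 m/s.
Δv = v_esc − v_c = 3207 m/s = 3.207 km/s.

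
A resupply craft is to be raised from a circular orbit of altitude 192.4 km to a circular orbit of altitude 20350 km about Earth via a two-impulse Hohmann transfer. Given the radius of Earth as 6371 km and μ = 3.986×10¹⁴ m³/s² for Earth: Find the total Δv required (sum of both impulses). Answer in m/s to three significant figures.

r₁ = 6371 + 192.4 = 6563.4 km = 6.5634×10⁶ m.
r₂ = 6371 + 20350 = 26721 km = 2.6721×10⁷ m.
Transfer ellipse a_t = (r₁ + r₂)/2 = 1.664×10⁷ m.
At r₁: circular v_c1 = √(μ/r₁) = 7793 m/s; transfer-perigee v_p = √[μ(2/r₁ − 1/a_t)] = 9875 m/s.
Δv₁ = v_p − v_c1 = 2082 m/s.
At r₂: circular v_c2 = √(μ/r₂) = 3862 m/s; transfer-apogee v_a = √[μ(2/r₂ − 1/a_t)] = 2426 m/s.
Δv₂ = v_c2 − v_a = 1437 m/s.
Total Δv = Δv₁ + Δv₂ = 3519 m/s.

Δv_total ≈ 3520 m/s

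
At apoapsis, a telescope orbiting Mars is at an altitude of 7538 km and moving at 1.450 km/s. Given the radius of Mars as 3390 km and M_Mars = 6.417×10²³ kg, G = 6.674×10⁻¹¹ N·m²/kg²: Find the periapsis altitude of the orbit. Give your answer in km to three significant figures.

μ = GM = 6.674×10⁻¹¹ × 6.417×10²³ = 4.283×10¹³ m³/s².
r_a = 3390 + 7538 = 10928 km = 1.093×10⁷ m.
Specific energy ε = v²/2 − μ/r = -2.868×10⁶ J/kg, so a = −μ/(2ε) = 7.467×10⁶ m.
The apsides satisfy r_p + r_a = 2a, so the periapsis radius is 2a − r_a = 4.006×10⁶ m = 4005.9 km.
Periapsis altitude = 4005.9 − 3390 = 615.92 km.

periapsis altitude ≈ 616 km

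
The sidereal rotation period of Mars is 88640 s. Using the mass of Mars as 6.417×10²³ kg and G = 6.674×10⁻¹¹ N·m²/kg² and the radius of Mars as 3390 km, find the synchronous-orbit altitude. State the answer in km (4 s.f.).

μ = GM = 6.674×10⁻¹¹ × 6.417×10²³ = 4.283×10¹³ m³/s².
A synchronous orbit has period T, so by Kepler's third law a = (μT²/4π²)^(1/3).
μT²/4π² = 4.283×10¹³ × (8.864×10⁴)² / 39.48 = 8.524×10²¹ m³.
a = 2.043×10⁷ m = 20427 km.
Altitude h = a − R = 20427 − 3390 = 17037 km.

h_sync ≈ 17040 km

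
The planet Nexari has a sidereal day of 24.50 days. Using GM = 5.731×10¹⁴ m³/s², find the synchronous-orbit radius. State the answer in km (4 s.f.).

T = 24.50 days = 2.117×10⁶ s.
A synchronous orbit has period T, so by Kepler's third law a = (μT²/4π²)^(1/3).
μT²/4π² = 5.731×10¹⁴ × (2.117×10⁶)² / 39.48 = 6.505×10²⁵ m³.
a = 4.022×10⁸ m = 4.0217×10⁵ km.

r_sync ≈ 4.022×10⁵ km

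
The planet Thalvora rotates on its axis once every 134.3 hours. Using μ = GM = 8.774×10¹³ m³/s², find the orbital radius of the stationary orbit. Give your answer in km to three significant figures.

r_sync ≈ 80400 km

T = 134.3 hours = 4.835×10⁵ s.
A synchronous orbit has period T, so by Kepler's third law a = (μT²/4π²)^(1/3).
μT²/4π² = 8.774×10¹³ × (4.835×10⁵)² / 39.48 = 5.195×10²³ m³.
a = 8.039×10⁷ m = 80389 km.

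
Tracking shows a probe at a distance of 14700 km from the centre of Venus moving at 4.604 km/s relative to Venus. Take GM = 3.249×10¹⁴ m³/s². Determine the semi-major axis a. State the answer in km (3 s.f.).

r = 1.470×10⁷ m.
Specific orbital energy ε = v²/2 − μ/r = (4604)²/2 − 3.249×10¹⁴/1.470×10⁷ = -1.150×10⁷ J/kg.
Since ε = −μ/(2a), a = −μ/(2ε) = 1.412×10⁷ m = 14122 km.

a ≈ 14100 km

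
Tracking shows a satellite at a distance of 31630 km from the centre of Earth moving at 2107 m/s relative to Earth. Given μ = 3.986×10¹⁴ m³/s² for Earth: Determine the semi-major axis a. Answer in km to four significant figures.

r = 3.163×10⁷ m.
Vis-viva rearranged: 1/a = 2/r − v²/μ = 6.323×10⁻⁸ − 1.114×10⁻⁸ = 5.209×10⁻⁸ m⁻¹.
a = 1.920×10⁷ m = 19196 km.

a ≈ 19200 km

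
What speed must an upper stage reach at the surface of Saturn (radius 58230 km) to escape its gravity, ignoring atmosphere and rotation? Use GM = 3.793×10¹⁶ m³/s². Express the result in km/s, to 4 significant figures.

r = R = 5.823×10⁷ m.
Escape speed v_esc = √(2μ/r) = √(2 × 3.793×10¹⁶ / 5.823×10⁷) = √(1.303×10⁹) = 36090 m/s.
= 36.09 km/s.

v_esc ≈ 36.09 km/s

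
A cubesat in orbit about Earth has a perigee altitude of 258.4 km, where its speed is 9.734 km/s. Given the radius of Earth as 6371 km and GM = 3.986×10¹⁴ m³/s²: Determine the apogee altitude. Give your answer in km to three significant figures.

r_p = 6371 + 258.4 = 6629.4 km = 6.629×10⁶ m.
Specific energy ε = v²/2 − μ/r = -1.275×10⁷ J/kg, so a = −μ/(2ε) = 1.563×10⁷ m.
The apsides satisfy r_p + r_a = 2a, so the apogee radius is 2a − r_p = 2.463×10⁷ m = 24632 km.
Apogee altitude = 24632 − 6371 = 18261 km.

apogee altitude ≈ 18300 km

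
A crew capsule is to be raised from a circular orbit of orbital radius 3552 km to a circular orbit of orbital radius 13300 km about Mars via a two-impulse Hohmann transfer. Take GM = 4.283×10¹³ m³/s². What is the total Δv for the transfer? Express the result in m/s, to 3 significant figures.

Δv_total ≈ 1520 m/s

r₁ = 3552 km = 3.552×10⁶ m.
r₂ = 13300 km = 1.330×10⁷ m.
Transfer ellipse a_t = (r₁ + r₂)/2 = 8.426×10⁶ m.
At r₁: circular v_c1 = √(μ/r₁) = 3472 m/s; transfer-periapsis v_p = √[μ(2/r₁ − 1/a_t)] = 4363 m/s.
Δv₁ = v_p − v_c1 = 890.2 m/s.
At r₂: circular v_c2 = √(μ/r₂) = 1795 m/s; transfer-apoapsis v_a = √[μ(2/r₂ − 1/a_t)] = 1165 m/s.
Δv₂ = v_c2 − v_a = 629.4 m/s.
Total Δv = Δv₁ + Δv₂ = 1520 m/s.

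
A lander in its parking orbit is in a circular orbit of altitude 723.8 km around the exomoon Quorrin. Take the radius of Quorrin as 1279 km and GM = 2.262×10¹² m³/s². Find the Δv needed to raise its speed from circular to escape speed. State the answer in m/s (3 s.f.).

Δv ≈ 440 m/s

r = 1279 + 723.8 = 2002.8 km = 2.0028×10⁶ m.
Circular speed v_c = √(μ/r) = 1063 m/s.
Escape speed v_esc = √(2μ/r) = √2 × v_c = 1503 m/s.
Δv = v_esc − v_c = 440.2 m/s.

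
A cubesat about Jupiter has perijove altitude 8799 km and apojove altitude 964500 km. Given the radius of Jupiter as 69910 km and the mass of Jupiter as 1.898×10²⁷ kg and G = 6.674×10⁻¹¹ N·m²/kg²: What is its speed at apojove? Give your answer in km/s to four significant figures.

v ≈ 4.162 km/s

μ = GM = 6.674×10⁻¹¹ × 1.898×10²⁷ = 1.267×10¹⁷ m³/s².
r_p = 69910 + 8799 = 78709 km = 7.8709×10⁷ m.
r_a = 69910 + 964500 = 1034400 km = 1.0344×10⁹ m.
Semi-major axis a = (r_p + r_a)/2 = 5.5656×10⁵ km = 5.566×10⁸ m.
Vis-viva: v² = μ(2/r − 1/a) = 1.267×10¹⁷ × (1.933×10⁻⁹ − 1.797×10⁻⁹) = 1.732×10⁷ m²/s².
v = 4162 m/s = 4.162 km/s.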